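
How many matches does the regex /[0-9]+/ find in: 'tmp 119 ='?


Pattern: /[0-9]+/ (int literals)
Input: 'tmp 119 ='
Scanning for matches:
  Match 1: '119'
Total matches: 1

1


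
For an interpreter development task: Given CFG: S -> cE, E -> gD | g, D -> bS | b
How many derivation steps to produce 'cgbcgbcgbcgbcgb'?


Grammar: S -> cE, E -> gD | g, D -> bS | b
Deriving 'cgbcgbcgbcgbcgb':
Step 1: S -> cE => cE
Step 2: E -> gD => cgD
Step 3: D -> bS => cgbS
Step 4: S -> cE => cgbcE
Step 5: E -> gD => cgbcgD
Step 6: D -> bS => cgbcgbS
Step 7: S -> cE => cgbcgbcE
Step 8: E -> gD => cgbcgbcgD
Step 9: D -> bS => cgbcgbcgbS
Step 10: S -> cE => cgbcgbcgbcE
Step 11: E -> gD => cgbcgbcgbcgD
Step 12: D -> bS => cgbcgbcgbcgbS
Step 13: S -> cE => cgbcgbcgbcgbcE
Step 14: E -> gD => cgbcgbcgbcgbcgD
Step 15: D -> b => cgbcgbcgbcgbcgb
Total derivation steps: 15

15


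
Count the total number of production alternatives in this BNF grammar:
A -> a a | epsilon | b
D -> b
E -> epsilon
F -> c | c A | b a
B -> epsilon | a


Counting alternatives per rule:
  A: 3 alternative(s)
  D: 1 alternative(s)
  E: 1 alternative(s)
  F: 3 alternative(s)
  B: 2 alternative(s)
Sum: 3 + 1 + 1 + 3 + 2 = 10

10


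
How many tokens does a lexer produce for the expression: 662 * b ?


Scanning '662 * b'
Token 1: '662' -> integer_literal
Token 2: '*' -> operator
Token 3: 'b' -> identifier
Total tokens: 3

3


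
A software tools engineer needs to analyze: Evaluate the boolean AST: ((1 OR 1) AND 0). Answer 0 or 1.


Step 1: Evaluate inner node
  1 OR 1 = 1
Step 2: Evaluate root node
  1 AND 0 = 0

0


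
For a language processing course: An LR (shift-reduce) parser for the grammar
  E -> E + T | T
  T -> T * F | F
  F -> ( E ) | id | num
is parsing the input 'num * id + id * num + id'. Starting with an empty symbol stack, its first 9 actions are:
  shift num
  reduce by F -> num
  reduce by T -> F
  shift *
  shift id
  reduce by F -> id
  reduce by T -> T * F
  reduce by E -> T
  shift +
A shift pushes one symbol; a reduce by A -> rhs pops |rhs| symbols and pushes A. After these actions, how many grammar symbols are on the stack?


Tracking the symbol stack through each action:
  Action 1: shift 'num' : push -> stack = [num] (size 1)
  Action 2: reduce by F -> num : pop 1, push F -> stack = [F] (size 1)
  Action 3: reduce by T -> F : pop 1, push T -> stack = [T] (size 1)
  Action 4: shift '*' : push -> stack = [T, *] (size 2)
  Action 5: shift 'id' : push -> stack = [T, *, id] (size 3)
  Action 6: reduce by F -> id : pop 1, push F -> stack = [T, *, F] (size 3)
  Action 7: reduce by T -> T * F : pop 3, push T -> stack = [T] (size 1)
  Action 8: reduce by E -> T : pop 1, push E -> stack = [E] (size 1)
  Action 9: shift '+' : push -> stack = [E, +] (size 2)
Final stack size: 2

2


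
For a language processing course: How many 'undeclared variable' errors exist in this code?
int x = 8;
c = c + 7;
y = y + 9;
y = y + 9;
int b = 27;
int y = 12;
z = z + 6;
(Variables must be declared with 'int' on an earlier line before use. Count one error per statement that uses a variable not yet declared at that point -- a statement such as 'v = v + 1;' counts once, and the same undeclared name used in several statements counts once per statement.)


Scanning code line by line:
  Line 1: declare 'x' -> declared = ['x']
  Line 2: use 'c' -> ERROR (undeclared)
  Line 3: use 'y' -> ERROR (undeclared)
  Line 4: use 'y' -> ERROR (undeclared)
  Line 5: declare 'b' -> declared = ['b', 'x']
  Line 6: declare 'y' -> declared = ['b', 'x', 'y']
  Line 7: use 'z' -> ERROR (undeclared)
Total undeclared variable errors: 4

4


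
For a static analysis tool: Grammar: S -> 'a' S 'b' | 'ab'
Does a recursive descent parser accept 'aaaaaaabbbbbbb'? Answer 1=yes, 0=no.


Grammar accepts strings of the form a^n b^n (n >= 1)
Word: 'aaaaaaabbbbbbb'
Counting: 7 a's and 7 b's
Check: 7 == 7? Yes
Derivation (S -> aSb applied 6 time(s), then S -> ab): S => aSb => aaSbb => aaaSbbb => aaaaSbbbb => aaaaaSbbbbb => aaaaaaSbbbbbb => aaaaaaabbbbbbb
Accepted

1


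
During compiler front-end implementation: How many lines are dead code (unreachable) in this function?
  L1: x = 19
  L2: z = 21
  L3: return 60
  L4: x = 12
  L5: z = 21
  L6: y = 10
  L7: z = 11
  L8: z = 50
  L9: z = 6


Analyzing control flow:
  L1: reachable (before return)
  L2: reachable (before return)
  L3: reachable (return statement)
  L4: DEAD (after return at L3)
  L5: DEAD (after return at L3)
  L6: DEAD (after return at L3)
  L7: DEAD (after return at L3)
  L8: DEAD (after return at L3)
  L9: DEAD (after return at L3)
Return at L3, total lines = 9
Dead lines: L4 through L9
Count: 6

6


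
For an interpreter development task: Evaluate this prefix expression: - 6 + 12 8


Parsing prefix expression: - 6 + 12 8
Step 1: Innermost operation '+ 12 8'
  12 + 8 = 20
Step 2: Outer operation '- 6 [20]'
  6 - 20 = -14

-14


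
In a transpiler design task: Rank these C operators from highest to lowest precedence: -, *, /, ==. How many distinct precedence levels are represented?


Looking up precedence for each operator:
  - -> precedence 5
  * -> precedence 6
  / -> precedence 6
  == -> precedence 3
Sorted highest to lowest: *, /, -, ==
Distinct precedence values: [6, 5, 3]
Number of distinct levels: 3

3


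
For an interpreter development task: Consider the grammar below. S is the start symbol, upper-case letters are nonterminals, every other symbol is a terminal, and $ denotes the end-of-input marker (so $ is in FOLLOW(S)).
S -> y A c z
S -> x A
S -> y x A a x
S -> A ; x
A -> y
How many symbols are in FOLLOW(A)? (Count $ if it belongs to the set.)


S is the start symbol and does not occur in any rule body, so FOLLOW(S) = {$}.
Examining every occurrence of A in a rule body:
  S -> y A c z : A is followed by terminal 'c' -> add 'c'
  S -> x A : A is at the right end -> add FOLLOW(S) = {$}
  S -> y x A a x : A is followed by terminal 'a' -> add 'a'
  S -> A ; x : A is followed by terminal ';' -> add ';'
  A -> y : A does not occur in the body -> contributes nothing
FOLLOW(A) = {;, a, c, $}
Count: 4

4


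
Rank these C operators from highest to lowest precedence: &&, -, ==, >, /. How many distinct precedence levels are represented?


Looking up precedence for each operator:
  && -> precedence 2
  - -> precedence 5
  == -> precedence 3
  > -> precedence 4
  / -> precedence 6
Sorted highest to lowest: /, -, >, ==, &&
Distinct precedence values: [6, 5, 4, 3, 2]
Number of distinct levels: 5

5


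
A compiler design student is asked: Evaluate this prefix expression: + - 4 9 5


Parsing prefix expression: + - 4 9 5
Step 1: Innermost operation '- 4 9'
  4 - 9 = -5
Step 2: Outer operation '+ [-5] 5'
  -5 + 5 = 0

0


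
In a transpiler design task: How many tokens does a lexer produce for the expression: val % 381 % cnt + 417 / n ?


Scanning 'val % 381 % cnt + 417 / n'
Token 1: 'val' -> identifier
Token 2: '%' -> operator
Token 3: '381' -> integer_literal
Token 4: '%' -> operator
Token 5: 'cnt' -> identifier
Token 6: '+' -> operator
Token 7: '417' -> integer_literal
Token 8: '/' -> operator
Token 9: 'n' -> identifier
Total tokens: 9

9


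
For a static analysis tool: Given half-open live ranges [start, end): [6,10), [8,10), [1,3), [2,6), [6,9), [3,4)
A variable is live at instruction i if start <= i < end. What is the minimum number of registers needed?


Live ranges:
  Var0: [6, 10)
  Var1: [8, 10)
  Var2: [1, 3)
  Var3: [2, 6)
  Var4: [6, 9)
  Var5: [3, 4)
Sweep-line events (position, delta, active):
  pos=1 start -> active=1
  pos=2 start -> active=2
  pos=3 end -> active=1
  pos=3 start -> active=2
  pos=4 end -> active=1
  pos=6 end -> active=0
  pos=6 start -> active=1
  pos=6 start -> active=2
  pos=8 start -> active=3
  pos=9 end -> active=2
  pos=10 end -> active=1
  pos=10 end -> active=0
Maximum simultaneous active: 3
Minimum registers needed: 3

3


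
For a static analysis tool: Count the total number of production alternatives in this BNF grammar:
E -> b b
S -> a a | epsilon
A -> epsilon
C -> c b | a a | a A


Counting alternatives per rule:
  E: 1 alternative(s)
  S: 2 alternative(s)
  A: 1 alternative(s)
  C: 3 alternative(s)
Sum: 1 + 2 + 1 + 3 = 7

7


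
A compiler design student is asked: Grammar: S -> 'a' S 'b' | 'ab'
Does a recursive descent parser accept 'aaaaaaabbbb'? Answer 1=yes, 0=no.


Grammar accepts strings of the form a^n b^n (n >= 1)
Word: 'aaaaaaabbbb'
Counting: 7 a's and 4 b's
Check: 7 == 4? No
Mismatch: a-count != b-count
Rejected

0


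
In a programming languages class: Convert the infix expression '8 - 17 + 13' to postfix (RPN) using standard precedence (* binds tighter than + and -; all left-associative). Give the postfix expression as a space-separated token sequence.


Applying the shunting-yard algorithm:
  Operand 8 -> output
  Push '-' onto operator stack -> op-stack: [-]
  Operand 17 -> output
  See '+' (prec 1); top '-' (prec 1) >= it -> pop '-' to output
  Push '+' onto operator stack -> op-stack: [+]
  Operand 13 -> output
  End of input: pop '+' to output
Postfix result: 8 17 - 13 +

8 17 - 13 +


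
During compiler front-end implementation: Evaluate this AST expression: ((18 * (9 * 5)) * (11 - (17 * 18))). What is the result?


Expression: ((18 * (9 * 5)) * (11 - (17 * 18)))
Evaluating step by step:
  9 * 5 = 45
  18 * 45 = 810
  17 * 18 = 306
  11 - 306 = -295
  810 * -295 = -238950
Result: -238950

-238950


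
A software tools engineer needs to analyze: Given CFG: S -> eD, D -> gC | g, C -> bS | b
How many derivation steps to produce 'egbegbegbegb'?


Grammar: S -> eD, D -> gC | g, C -> bS | b
Deriving 'egbegbegbegb':
Step 1: S -> eD => eD
Step 2: D -> gC => egC
Step 3: C -> bS => egbS
Step 4: S -> eD => egbeD
Step 5: D -> gC => egbegC
Step 6: C -> bS => egbegbS
Step 7: S -> eD => egbegbeD
Step 8: D -> gC => egbegbegC
Step 9: C -> bS => egbegbegbS
Step 10: S -> eD => egbegbegbeD
Step 11: D -> gC => egbegbegbegC
Step 12: C -> b => egbegbegbegb
Total derivation steps: 12

12


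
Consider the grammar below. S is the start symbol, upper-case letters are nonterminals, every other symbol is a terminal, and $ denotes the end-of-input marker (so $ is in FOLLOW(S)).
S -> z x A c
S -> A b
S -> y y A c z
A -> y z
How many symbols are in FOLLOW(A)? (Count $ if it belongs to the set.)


S is the start symbol and does not occur in any rule body, so FOLLOW(S) = {$}.
Examining every occurrence of A in a rule body:
  S -> z x A c : A is followed by terminal 'c' -> add 'c'
  S -> A b : A is followed by terminal 'b' -> add 'b'
  S -> y y A c z : A is followed by terminal 'c' -> add 'c' (already in the set)
  A -> y z : A does not occur in the body -> contributes nothing
FOLLOW(A) = {b, c}
Count: 2

2


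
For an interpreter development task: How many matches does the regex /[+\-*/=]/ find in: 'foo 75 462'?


Pattern: /[+\-*/=]/ (operators)
Input: 'foo 75 462'
Scanning for matches:
Total matches: 0

0


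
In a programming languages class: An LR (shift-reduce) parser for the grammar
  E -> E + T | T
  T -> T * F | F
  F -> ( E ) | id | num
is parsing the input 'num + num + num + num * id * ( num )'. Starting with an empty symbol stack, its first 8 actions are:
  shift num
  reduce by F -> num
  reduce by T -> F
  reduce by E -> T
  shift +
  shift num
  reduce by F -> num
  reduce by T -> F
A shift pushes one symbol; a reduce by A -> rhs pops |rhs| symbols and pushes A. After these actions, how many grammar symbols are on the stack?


Tracking the symbol stack through each action:
  Action 1: shift 'num' : push -> stack = [num] (size 1)
  Action 2: reduce by F -> num : pop 1, push F -> stack = [F] (size 1)
  Action 3: reduce by T -> F : pop 1, push T -> stack = [T] (size 1)
  Action 4: reduce by E -> T : pop 1, push E -> stack = [E] (size 1)
  Action 5: shift '+' : push -> stack = [E, +] (size 2)
  Action 6: shift 'num' : push -> stack = [E, +, num] (size 3)
  Action 7: reduce by F -> num : pop 1, push F -> stack = [E, +, F] (size 3)
  Action 8: reduce by T -> F : pop 1, push T -> stack = [E, +, T] (size 3)
Final stack size: 3

3


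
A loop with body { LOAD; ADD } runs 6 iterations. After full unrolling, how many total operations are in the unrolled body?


Loop body operations: LOAD, ADD (2 ops per iteration)
Unrolling 6 iterations:
  Iteration 1: LOAD, ADD (2 ops)
  Iteration 2: LOAD, ADD (2 ops)
  Iteration 3: LOAD, ADD (2 ops)
  Iteration 4: LOAD, ADD (2 ops)
  Iteration 5: LOAD, ADD (2 ops)
  Iteration 6: LOAD, ADD (2 ops)
Total: 6 iterations * 2 ops/iter = 12 operations

12


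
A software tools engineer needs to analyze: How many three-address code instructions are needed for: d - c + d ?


Expression: d - c + d
Generating three-address code (respecting * over +/- precedence):
  Instruction 1: t1 = d - c
  Instruction 2: t2 = t1 + d
Total instructions: 2

2


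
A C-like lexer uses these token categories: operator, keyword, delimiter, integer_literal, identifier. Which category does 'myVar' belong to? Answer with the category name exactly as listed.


Token: 'myVar'
Checking categories:
  identifier: YES
  integer_literal: no
  operator: no
  keyword: no
  delimiter: no
Category: identifier

identifier


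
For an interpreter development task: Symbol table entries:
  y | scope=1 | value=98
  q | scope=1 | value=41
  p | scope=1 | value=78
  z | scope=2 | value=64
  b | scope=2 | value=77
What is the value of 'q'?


Searching symbol table for 'q':
  y | scope=1 | value=98
  q | scope=1 | value=41 <- MATCH
  p | scope=1 | value=78
  z | scope=2 | value=64
  b | scope=2 | value=77
Found 'q' at scope 1 with value 41

41


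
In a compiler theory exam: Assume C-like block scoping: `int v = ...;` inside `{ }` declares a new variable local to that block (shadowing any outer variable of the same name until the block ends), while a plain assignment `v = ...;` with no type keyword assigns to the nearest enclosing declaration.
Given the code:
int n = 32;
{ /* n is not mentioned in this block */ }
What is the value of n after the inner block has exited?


Analyzing scoping rules:
Outer scope: declares n = 32
Inner block: n is neither redeclared nor assigned -> unchanged
After the block -> 32
Result: 32

32


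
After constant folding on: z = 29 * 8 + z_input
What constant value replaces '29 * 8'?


Identifying constant sub-expression:
  Original: z = 29 * 8 + z_input
  29 and 8 are both compile-time constants
  Evaluating: 29 * 8 = 232
  After folding: z = 232 + z_input

232


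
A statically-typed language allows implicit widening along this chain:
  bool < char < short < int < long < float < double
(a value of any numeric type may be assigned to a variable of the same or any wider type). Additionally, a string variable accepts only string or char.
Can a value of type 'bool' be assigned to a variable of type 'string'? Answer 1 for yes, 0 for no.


Target variable type: string
Source value type: bool
Rule: string accepts only {string, char}
  source 'bool' in {string, char}? No
Result: 0

0


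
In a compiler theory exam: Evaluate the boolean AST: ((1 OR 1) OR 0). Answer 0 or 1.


Step 1: Evaluate inner node
  1 OR 1 = 1
Step 2: Evaluate root node
  1 OR 0 = 1

1


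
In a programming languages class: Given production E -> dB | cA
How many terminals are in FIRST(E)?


Production: E -> dB | cA
Examining each alternative for leading terminals:
  E -> dB : first terminal = 'd'
  E -> cA : first terminal = 'c'
FIRST(E) = {c, d}
Count: 2

2


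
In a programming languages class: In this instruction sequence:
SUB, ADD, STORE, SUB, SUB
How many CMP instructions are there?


Scanning instruction sequence for CMP:
  Position 1: SUB
  Position 2: ADD
  Position 3: STORE
  Position 4: SUB
  Position 5: SUB
Matches at positions: []
Total CMP count: 0

0


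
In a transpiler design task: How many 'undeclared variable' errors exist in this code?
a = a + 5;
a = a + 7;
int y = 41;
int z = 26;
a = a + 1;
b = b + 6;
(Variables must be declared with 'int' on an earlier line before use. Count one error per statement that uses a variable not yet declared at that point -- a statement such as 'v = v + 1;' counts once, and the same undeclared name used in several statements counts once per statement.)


Scanning code line by line:
  Line 1: use 'a' -> ERROR (undeclared)
  Line 2: use 'a' -> ERROR (undeclared)
  Line 3: declare 'y' -> declared = ['y']
  Line 4: declare 'z' -> declared = ['y', 'z']
  Line 5: use 'a' -> ERROR (undeclared)
  Line 6: use 'b' -> ERROR (undeclared)
Total undeclared variable errors: 4

4


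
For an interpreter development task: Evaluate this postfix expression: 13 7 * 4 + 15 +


Processing tokens left to right:
Push 13, Push 7
Pop 13 and 7, compute 13 * 7 = 91, push 91
Push 4
Pop 91 and 4, compute 91 + 4 = 95, push 95
Push 15
Pop 95 and 15, compute 95 + 15 = 110, push 110
Stack result: 110

110


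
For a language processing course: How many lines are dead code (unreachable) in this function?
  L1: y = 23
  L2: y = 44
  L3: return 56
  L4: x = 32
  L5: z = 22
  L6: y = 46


Analyzing control flow:
  L1: reachable (before return)
  L2: reachable (before return)
  L3: reachable (return statement)
  L4: DEAD (after return at L3)
  L5: DEAD (after return at L3)
  L6: DEAD (after return at L3)
Return at L3, total lines = 6
Dead lines: L4 through L6
Count: 3

3


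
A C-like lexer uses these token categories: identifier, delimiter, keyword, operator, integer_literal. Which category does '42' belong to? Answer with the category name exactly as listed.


Token: '42'
Checking categories:
  identifier: no
  integer_literal: YES
  operator: no
  keyword: no
  delimiter: no
Category: integer_literal

integer_literal


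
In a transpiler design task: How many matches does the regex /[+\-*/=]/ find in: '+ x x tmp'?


Pattern: /[+\-*/=]/ (operators)
Input: '+ x x tmp'
Scanning for matches:
  Match 1: '+'
Total matches: 1

1


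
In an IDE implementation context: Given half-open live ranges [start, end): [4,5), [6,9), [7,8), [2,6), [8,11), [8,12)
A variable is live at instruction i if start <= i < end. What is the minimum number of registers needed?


Live ranges:
  Var0: [4, 5)
  Var1: [6, 9)
  Var2: [7, 8)
  Var3: [2, 6)
  Var4: [8, 11)
  Var5: [8, 12)
Sweep-line events (position, delta, active):
  pos=2 start -> active=1
  pos=4 start -> active=2
  pos=5 end -> active=1
  pos=6 end -> active=0
  pos=6 start -> active=1
  pos=7 start -> active=2
  pos=8 end -> active=1
  pos=8 start -> active=2
  pos=8 start -> active=3
  pos=9 end -> active=2
  pos=11 end -> active=1
  pos=12 end -> active=0
Maximum simultaneous active: 3
Minimum registers needed: 3

3


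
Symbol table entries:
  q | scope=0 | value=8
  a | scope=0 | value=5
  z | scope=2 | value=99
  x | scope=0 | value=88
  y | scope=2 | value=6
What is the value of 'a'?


Searching symbol table for 'a':
  q | scope=0 | value=8
  a | scope=0 | value=5 <- MATCH
  z | scope=2 | value=99
  x | scope=0 | value=88
  y | scope=2 | value=6
Found 'a' at scope 0 with value 5

5


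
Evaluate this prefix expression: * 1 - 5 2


Parsing prefix expression: * 1 - 5 2
Step 1: Innermost operation '- 5 2'
  5 - 2 = 3
Step 2: Outer operation '* 1 [3]'
  1 * 3 = 3

3


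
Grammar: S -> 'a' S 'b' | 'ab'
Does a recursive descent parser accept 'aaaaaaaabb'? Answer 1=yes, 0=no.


Grammar accepts strings of the form a^n b^n (n >= 1)
Word: 'aaaaaaaabb'
Counting: 8 a's and 2 b's
Check: 8 == 2? No
Mismatch: a-count != b-count
Rejected

0


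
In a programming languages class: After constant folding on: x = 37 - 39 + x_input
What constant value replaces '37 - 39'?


Identifying constant sub-expression:
  Original: x = 37 - 39 + x_input
  37 and 39 are both compile-time constants
  Evaluating: 37 - 39 = -2
  After folding: x = -2 + x_input

-2


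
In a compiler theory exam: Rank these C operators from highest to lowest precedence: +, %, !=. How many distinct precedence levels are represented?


Looking up precedence for each operator:
  + -> precedence 5
  % -> precedence 6
  != -> precedence 3
Sorted highest to lowest: %, +, !=
Distinct precedence values: [6, 5, 3]
Number of distinct levels: 3

3


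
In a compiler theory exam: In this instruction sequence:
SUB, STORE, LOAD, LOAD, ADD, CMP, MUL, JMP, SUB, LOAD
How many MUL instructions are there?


Scanning instruction sequence for MUL:
  Position 1: SUB
  Position 2: STORE
  Position 3: LOAD
  Position 4: LOAD
  Position 5: ADD
  Position 6: CMP
  Position 7: MUL <- MATCH
  Position 8: JMP
  Position 9: SUB
  Position 10: LOAD
Matches at positions: [7]
Total MUL count: 1

1


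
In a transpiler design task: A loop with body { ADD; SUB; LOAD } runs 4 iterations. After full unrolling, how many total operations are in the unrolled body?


Loop body operations: ADD, SUB, LOAD (3 ops per iteration)
Unrolling 4 iterations:
  Iteration 1: ADD, SUB, LOAD (3 ops)
  Iteration 2: ADD, SUB, LOAD (3 ops)
  Iteration 3: ADD, SUB, LOAD (3 ops)
  Iteration 4: ADD, SUB, LOAD (3 ops)
Total: 4 iterations * 3 ops/iter = 12 operations

12


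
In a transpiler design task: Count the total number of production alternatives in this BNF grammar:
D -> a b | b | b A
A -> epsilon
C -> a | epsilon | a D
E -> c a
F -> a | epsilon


Counting alternatives per rule:
  D: 3 alternative(s)
  A: 1 alternative(s)
  C: 3 alternative(s)
  E: 1 alternative(s)
  F: 2 alternative(s)
Sum: 3 + 1 + 3 + 1 + 2 = 10

10


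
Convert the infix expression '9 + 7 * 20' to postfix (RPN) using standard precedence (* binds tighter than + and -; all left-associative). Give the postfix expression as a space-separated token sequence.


Applying the shunting-yard algorithm:
  Operand 9 -> output
  Push '+' onto operator stack -> op-stack: [+]
  Operand 7 -> output
  Push '*' onto operator stack -> op-stack: [+, *]
  Operand 20 -> output
  End of input: pop '*' to output
  End of input: pop '+' to output
Postfix result: 9 7 20 * +

9 7 20 * +


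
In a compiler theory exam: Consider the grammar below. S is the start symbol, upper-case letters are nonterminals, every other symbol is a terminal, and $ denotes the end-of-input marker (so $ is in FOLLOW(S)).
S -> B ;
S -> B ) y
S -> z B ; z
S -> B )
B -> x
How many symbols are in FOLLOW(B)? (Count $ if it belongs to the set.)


S is the start symbol and does not occur in any rule body, so FOLLOW(S) = {$}.
Examining every occurrence of B in a rule body:
  S -> B ; : B is followed by terminal ';' -> add ';'
  S -> B ) y : B is followed by terminal ')' -> add ')'
  S -> z B ; z : B is followed by terminal ';' -> add ';' (already in the set)
  S -> B ) : B is followed by terminal ')' -> add ')' (already in the set)
  B -> x : B does not occur in the body -> contributes nothing
FOLLOW(B) = {), ;}
Count: 2

2


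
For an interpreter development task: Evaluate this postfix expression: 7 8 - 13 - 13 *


Processing tokens left to right:
Push 7, Push 8
Pop 7 and 8, compute 7 - 8 = -1, push -1
Push 13
Pop -1 and 13, compute -1 - 13 = -14, push -14
Push 13
Pop -14 and 13, compute -14 * 13 = -182, push -182
Stack result: -182

-182


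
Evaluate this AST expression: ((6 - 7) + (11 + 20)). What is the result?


Expression: ((6 - 7) + (11 + 20))
Evaluating step by step:
  6 - 7 = -1
  11 + 20 = 31
  -1 + 31 = 30
Result: 30

30


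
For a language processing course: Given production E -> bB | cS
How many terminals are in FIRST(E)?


Production: E -> bB | cS
Examining each alternative for leading terminals:
  E -> bB : first terminal = 'b'
  E -> cS : first terminal = 'c'
FIRST(E) = {b, c}
Count: 2

2


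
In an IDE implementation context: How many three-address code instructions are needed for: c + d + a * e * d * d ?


Expression: c + d + a * e * d * d
Generating three-address code (respecting * over +/- precedence):
  Instruction 1: t1 = a * e
  Instruction 2: t2 = t1 * d
  Instruction 3: t3 = t2 * d
  Instruction 4: t4 = c + d
  Instruction 5: t5 = t4 + t3
Total instructions: 5

5


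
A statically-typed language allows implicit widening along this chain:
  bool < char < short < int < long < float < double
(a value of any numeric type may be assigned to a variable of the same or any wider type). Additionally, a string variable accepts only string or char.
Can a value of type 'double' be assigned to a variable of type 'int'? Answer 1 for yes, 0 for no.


Target variable type: int
Source value type: double
Numeric ranks: double=6, int=3
Widening allowed iff rank(source) <= rank(target): 6 <= 3? No
Result: 0

0


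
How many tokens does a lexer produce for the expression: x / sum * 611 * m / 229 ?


Scanning 'x / sum * 611 * m / 229'
Token 1: 'x' -> identifier
Token 2: '/' -> operator
Token 3: 'sum' -> identifier
Token 4: '*' -> operator
Token 5: '611' -> integer_literal
Token 6: '*' -> operator
Token 7: 'm' -> identifier
Token 8: '/' -> operator
Token 9: '229' -> integer_literal
Total tokens: 9

9


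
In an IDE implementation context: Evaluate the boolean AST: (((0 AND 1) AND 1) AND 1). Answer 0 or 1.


Step 1: Evaluate inner node
  0 AND 1 = 0
Step 2: Evaluate next node
  0 AND 1 = 0
Step 3: Evaluate root node
  0 AND 1 = 0

0


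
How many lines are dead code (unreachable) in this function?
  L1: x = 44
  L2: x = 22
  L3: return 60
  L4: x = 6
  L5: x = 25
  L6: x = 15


Analyzing control flow:
  L1: reachable (before return)
  L2: reachable (before return)
  L3: reachable (return statement)
  L4: DEAD (after return at L3)
  L5: DEAD (after return at L3)
  L6: DEAD (after return at L3)
Return at L3, total lines = 6
Dead lines: L4 through L6
Count: 3

3


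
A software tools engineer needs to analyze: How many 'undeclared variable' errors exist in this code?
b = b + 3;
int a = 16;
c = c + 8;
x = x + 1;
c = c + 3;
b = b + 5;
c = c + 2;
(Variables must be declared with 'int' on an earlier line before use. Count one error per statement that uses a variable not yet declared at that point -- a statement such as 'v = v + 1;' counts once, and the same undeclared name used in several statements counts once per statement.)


Scanning code line by line:
  Line 1: use 'b' -> ERROR (undeclared)
  Line 2: declare 'a' -> declared = ['a']
  Line 3: use 'c' -> ERROR (undeclared)
  Line 4: use 'x' -> ERROR (undeclared)
  Line 5: use 'c' -> ERROR (undeclared)
  Line 6: use 'b' -> ERROR (undeclared)
  Line 7: use 'c' -> ERROR (undeclared)
Total undeclared variable errors: 6

6


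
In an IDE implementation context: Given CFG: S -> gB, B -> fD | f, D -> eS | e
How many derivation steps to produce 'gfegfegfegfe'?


Grammar: S -> gB, B -> fD | f, D -> eS | e
Deriving 'gfegfegfegfe':
Step 1: S -> gB => gB
Step 2: B -> fD => gfD
Step 3: D -> eS => gfeS
Step 4: S -> gB => gfegB
Step 5: B -> fD => gfegfD
Step 6: D -> eS => gfegfeS
Step 7: S -> gB => gfegfegB
Step 8: B -> fD => gfegfegfD
Step 9: D -> eS => gfegfegfeS
Step 10: S -> gB => gfegfegfegB
Step 11: B -> fD => gfegfegfegfD
Step 12: D -> e => gfegfegfegfe
Total derivation steps: 12

12


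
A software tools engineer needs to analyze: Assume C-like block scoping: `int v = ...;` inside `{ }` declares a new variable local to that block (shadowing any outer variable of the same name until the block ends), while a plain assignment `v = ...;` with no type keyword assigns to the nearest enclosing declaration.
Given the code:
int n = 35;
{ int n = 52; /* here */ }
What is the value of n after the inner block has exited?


Analyzing scoping rules:
Outer scope: declares n = 35
Inner block: 'int n = 52;' declares a NEW n that shadows the outer one
When the block exits the inner n goes out of scope; the outer n was never modified -> 35
Result: 35

35


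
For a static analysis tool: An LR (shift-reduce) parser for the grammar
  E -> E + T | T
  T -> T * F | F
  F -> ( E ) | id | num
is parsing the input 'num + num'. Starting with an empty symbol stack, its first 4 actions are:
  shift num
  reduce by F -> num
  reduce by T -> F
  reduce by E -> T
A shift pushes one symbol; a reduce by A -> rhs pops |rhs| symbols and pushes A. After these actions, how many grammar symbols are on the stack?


Tracking the symbol stack through each action:
  Action 1: shift 'num' : push -> stack = [num] (size 1)
  Action 2: reduce by F -> num : pop 1, push F -> stack = [F] (size 1)
  Action 3: reduce by T -> F : pop 1, push T -> stack = [T] (size 1)
  Action 4: reduce by E -> T : pop 1, push E -> stack = [E] (size 1)
Final stack size: 1

1


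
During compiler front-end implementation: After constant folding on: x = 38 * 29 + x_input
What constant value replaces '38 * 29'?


Identifying constant sub-expression:
  Original: x = 38 * 29 + x_input
  38 and 29 are both compile-time constants
  Evaluating: 38 * 29 = 1102
  After folding: x = 1102 + x_input

1102


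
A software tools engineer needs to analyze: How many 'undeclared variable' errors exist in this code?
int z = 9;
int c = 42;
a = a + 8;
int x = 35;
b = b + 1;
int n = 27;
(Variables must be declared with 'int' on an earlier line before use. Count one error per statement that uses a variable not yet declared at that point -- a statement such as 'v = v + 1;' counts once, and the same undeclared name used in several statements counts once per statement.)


Scanning code line by line:
  Line 1: declare 'z' -> declared = ['z']
  Line 2: declare 'c' -> declared = ['c', 'z']
  Line 3: use 'a' -> ERROR (undeclared)
  Line 4: declare 'x' -> declared = ['c', 'x', 'z']
  Line 5: use 'b' -> ERROR (undeclared)
  Line 6: declare 'n' -> declared = ['c', 'n', 'x', 'z']
Total undeclared variable errors: 2

2


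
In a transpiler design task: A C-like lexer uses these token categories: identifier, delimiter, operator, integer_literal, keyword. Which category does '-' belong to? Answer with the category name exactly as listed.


Token: '-'
Checking categories:
  identifier: no
  integer_literal: no
  operator: YES
  keyword: no
  delimiter: no
Category: operator

operator


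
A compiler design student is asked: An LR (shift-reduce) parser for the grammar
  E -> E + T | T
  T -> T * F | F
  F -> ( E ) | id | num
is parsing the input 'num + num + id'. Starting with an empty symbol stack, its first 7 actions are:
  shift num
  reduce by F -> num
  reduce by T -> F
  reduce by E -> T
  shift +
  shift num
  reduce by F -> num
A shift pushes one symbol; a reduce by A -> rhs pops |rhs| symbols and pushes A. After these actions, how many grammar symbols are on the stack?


Tracking the symbol stack through each action:
  Action 1: shift 'num' : push -> stack = [num] (size 1)
  Action 2: reduce by F -> num : pop 1, push F -> stack = [F] (size 1)
  Action 3: reduce by T -> F : pop 1, push T -> stack = [T] (size 1)
  Action 4: reduce by E -> T : pop 1, push E -> stack = [E] (size 1)
  Action 5: shift '+' : push -> stack = [E, +] (size 2)
  Action 6: shift 'num' : push -> stack = [E, +, num] (size 3)
  Action 7: reduce by F -> num : pop 1, push F -> stack = [E, +, F] (size 3)
Final stack size: 3

3


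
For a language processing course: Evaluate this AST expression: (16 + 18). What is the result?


Expression: (16 + 18)
Evaluating step by step:
  16 + 18 = 34
Result: 34

34


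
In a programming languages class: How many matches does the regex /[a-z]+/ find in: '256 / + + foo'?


Pattern: /[a-z]+/ (identifiers)
Input: '256 / + + foo'
Scanning for matches:
  Match 1: 'foo'
Total matches: 1

1


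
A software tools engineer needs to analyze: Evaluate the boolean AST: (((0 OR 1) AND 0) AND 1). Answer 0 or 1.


Step 1: Evaluate inner node
  0 OR 1 = 1
Step 2: Evaluate next node
  1 AND 0 = 0
Step 3: Evaluate root node
  0 AND 1 = 0

0


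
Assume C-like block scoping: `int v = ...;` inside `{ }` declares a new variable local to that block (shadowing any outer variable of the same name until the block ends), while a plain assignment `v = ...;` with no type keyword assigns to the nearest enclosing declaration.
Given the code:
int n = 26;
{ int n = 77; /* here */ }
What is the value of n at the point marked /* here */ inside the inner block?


Analyzing scoping rules:
Outer scope: declares n = 26
Inner block: 'int n = 77;' declares a NEW n that shadows the outer one
Inside the block the inner declaration is in scope -> 77
Result: 77

77


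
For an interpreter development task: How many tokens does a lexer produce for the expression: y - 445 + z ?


Scanning 'y - 445 + z'
Token 1: 'y' -> identifier
Token 2: '-' -> operator
Token 3: '445' -> integer_literal
Token 4: '+' -> operator
Token 5: 'z' -> identifier
Total tokens: 5

5


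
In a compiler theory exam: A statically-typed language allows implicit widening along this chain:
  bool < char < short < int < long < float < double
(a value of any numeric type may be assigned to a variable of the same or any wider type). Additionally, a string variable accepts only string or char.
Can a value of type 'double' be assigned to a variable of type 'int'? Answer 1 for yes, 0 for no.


Target variable type: int
Source value type: double
Numeric ranks: double=6, int=3
Widening allowed iff rank(source) <= rank(target): 6 <= 3? No
Result: 0

0


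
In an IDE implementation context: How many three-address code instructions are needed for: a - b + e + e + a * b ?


Expression: a - b + e + e + a * b
Generating three-address code (respecting * over +/- precedence):
  Instruction 1: t1 = a * b
  Instruction 2: t2 = a - b
  Instruction 3: t3 = t2 + e
  Instruction 4: t4 = t3 + e
  Instruction 5: t5 = t4 + t1
Total instructions: 5

5


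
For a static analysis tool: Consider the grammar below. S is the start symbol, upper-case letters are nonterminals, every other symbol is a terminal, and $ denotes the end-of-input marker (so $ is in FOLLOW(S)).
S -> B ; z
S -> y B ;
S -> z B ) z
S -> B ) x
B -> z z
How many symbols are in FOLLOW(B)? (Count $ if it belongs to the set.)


S is the start symbol and does not occur in any rule body, so FOLLOW(S) = {$}.
Examining every occurrence of B in a rule body:
  S -> B ; z : B is followed by terminal ';' -> add ';'
  S -> y B ; : B is followed by terminal ';' -> add ';' (already in the set)
  S -> z B ) z : B is followed by terminal ')' -> add ')'
  S -> B ) x : B is followed by terminal ')' -> add ')' (already in the set)
  B -> z z : B does not occur in the body -> contributes nothing
FOLLOW(B) = {), ;}
Count: 2

2


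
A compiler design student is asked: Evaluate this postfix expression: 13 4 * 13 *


Processing tokens left to right:
Push 13, Push 4
Pop 13 and 4, compute 13 * 4 = 52, push 52
Push 13
Pop 52 and 13, compute 52 * 13 = 676, push 676
Stack result: 676

676


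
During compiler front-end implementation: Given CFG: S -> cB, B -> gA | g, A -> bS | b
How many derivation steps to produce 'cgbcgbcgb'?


Grammar: S -> cB, B -> gA | g, A -> bS | b
Deriving 'cgbcgbcgb':
Step 1: S -> cB => cB
Step 2: B -> gA => cgA
Step 3: A -> bS => cgbS
Step 4: S -> cB => cgbcB
Step 5: B -> gA => cgbcgA
Step 6: A -> bS => cgbcgbS
Step 7: S -> cB => cgbcgbcB
Step 8: B -> gA => cgbcgbcgA
Step 9: A -> b => cgbcgbcgb
Total derivation steps: 9

9


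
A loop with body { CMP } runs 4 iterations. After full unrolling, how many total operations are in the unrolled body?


Loop body operations: CMP (1 op per iteration)
Unrolling 4 iterations:
  Iteration 1: CMP (1 ops)
  Iteration 2: CMP (1 ops)
  Iteration 3: CMP (1 ops)
  Iteration 4: CMP (1 ops)
Total: 4 iterations * 1 ops/iter = 4 operations

4


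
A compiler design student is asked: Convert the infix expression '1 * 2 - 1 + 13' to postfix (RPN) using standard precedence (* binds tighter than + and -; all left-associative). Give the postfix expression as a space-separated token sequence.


Applying the shunting-yard algorithm:
  Operand 1 -> output
  Push '*' onto operator stack -> op-stack: [*]
  Operand 2 -> output
  See '-' (prec 1); top '*' (prec 2) >= it -> pop '*' to output
  Push '-' onto operator stack -> op-stack: [-]
  Operand 1 -> output
  See '+' (prec 1); top '-' (prec 1) >= it -> pop '-' to output
  Push '+' onto operator stack -> op-stack: [+]
  Operand 13 -> output
  End of input: pop '+' to output
Postfix result: 1 2 * 1 - 13 +

1 2 * 1 - 13 +


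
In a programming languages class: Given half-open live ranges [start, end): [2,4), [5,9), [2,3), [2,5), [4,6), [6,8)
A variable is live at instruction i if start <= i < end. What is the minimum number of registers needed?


Live ranges:
  Var0: [2, 4)
  Var1: [5, 9)
  Var2: [2, 3)
  Var3: [2, 5)
  Var4: [4, 6)
  Var5: [6, 8)
Sweep-line events (position, delta, active):
  pos=2 start -> active=1
  pos=2 start -> active=2
  pos=2 start -> active=3
  pos=3 end -> active=2
  pos=4 end -> active=1
  pos=4 start -> active=2
  pos=5 end -> active=1
  pos=5 start -> active=2
  pos=6 end -> active=1
  pos=6 start -> active=2
  pos=8 end -> active=1
  pos=9 end -> active=0
Maximum simultaneous active: 3
Minimum registers needed: 3

3


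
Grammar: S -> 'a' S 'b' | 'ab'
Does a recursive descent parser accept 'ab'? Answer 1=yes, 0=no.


Grammar accepts strings of the form a^n b^n (n >= 1)
Word: 'ab'
Counting: 1 a's and 1 b's
Check: 1 == 1? Yes
Derivation (S -> aSb applied 0 time(s), then S -> ab): S => ab
Accepted

1


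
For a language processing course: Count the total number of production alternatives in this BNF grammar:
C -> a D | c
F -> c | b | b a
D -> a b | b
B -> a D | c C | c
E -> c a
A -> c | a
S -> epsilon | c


Counting alternatives per rule:
  C: 2 alternative(s)
  F: 3 alternative(s)
  D: 2 alternative(s)
  B: 3 alternative(s)
  E: 1 alternative(s)
  A: 2 alternative(s)
  S: 2 alternative(s)
Sum: 2 + 3 + 2 + 3 + 1 + 2 + 2 = 15

15


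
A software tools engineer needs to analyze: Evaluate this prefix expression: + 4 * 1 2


Parsing prefix expression: + 4 * 1 2
Step 1: Innermost operation '* 1 2'
  1 * 2 = 2
Step 2: Outer operation '+ 4 [2]'
  4 + 2 = 6

6


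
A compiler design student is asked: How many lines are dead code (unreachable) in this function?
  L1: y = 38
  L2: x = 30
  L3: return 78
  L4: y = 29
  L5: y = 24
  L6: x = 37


Analyzing control flow:
  L1: reachable (before return)
  L2: reachable (before return)
  L3: reachable (return statement)
  L4: DEAD (after return at L3)
  L5: DEAD (after return at L3)
  L6: DEAD (after return at L3)
Return at L3, total lines = 6
Dead lines: L4 through L6
Count: 3

3


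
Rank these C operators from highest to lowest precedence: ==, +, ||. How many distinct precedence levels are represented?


Looking up precedence for each operator:
  == -> precedence 3
  + -> precedence 5
  || -> precedence 1
Sorted highest to lowest: +, ==, ||
Distinct precedence values: [5, 3, 1]
Number of distinct levels: 3

3


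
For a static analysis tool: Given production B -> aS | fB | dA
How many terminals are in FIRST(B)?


Production: B -> aS | fB | dA
Examining each alternative for leading terminals:
  B -> aS : first terminal = 'a'
  B -> fB : first terminal = 'f'
  B -> dA : first terminal = 'd'
FIRST(B) = {a, d, f}
Count: 3

3


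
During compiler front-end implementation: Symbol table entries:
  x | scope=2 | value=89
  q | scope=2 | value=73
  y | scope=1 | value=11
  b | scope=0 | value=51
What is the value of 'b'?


Searching symbol table for 'b':
  x | scope=2 | value=89
  q | scope=2 | value=73
  y | scope=1 | value=11
  b | scope=0 | value=51 <- MATCH
Found 'b' at scope 0 with value 51

51


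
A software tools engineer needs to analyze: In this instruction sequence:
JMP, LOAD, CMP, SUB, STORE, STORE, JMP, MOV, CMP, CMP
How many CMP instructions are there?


Scanning instruction sequence for CMP:
  Position 1: JMP
  Position 2: LOAD
  Position 3: CMP <- MATCH
  Position 4: SUB
  Position 5: STORE
  Position 6: STORE
  Position 7: JMP
  Position 8: MOV
  Position 9: CMP <- MATCH
  Position 10: CMP <- MATCH
Matches at positions: [3, 9, 10]
Total CMP count: 3

3


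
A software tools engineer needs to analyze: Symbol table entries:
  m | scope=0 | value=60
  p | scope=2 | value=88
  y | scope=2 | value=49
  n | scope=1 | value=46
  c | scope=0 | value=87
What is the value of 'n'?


Searching symbol table for 'n':
  m | scope=0 | value=60
  p | scope=2 | value=88
  y | scope=2 | value=49
  n | scope=1 | value=46 <- MATCH
  c | scope=0 | value=87
Found 'n' at scope 1 with value 46

46
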